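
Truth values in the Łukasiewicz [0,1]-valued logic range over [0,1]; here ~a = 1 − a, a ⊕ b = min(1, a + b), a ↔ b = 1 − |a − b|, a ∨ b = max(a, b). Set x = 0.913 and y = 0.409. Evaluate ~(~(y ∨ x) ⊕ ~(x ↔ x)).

y ∨ x = max(0.409, 0.913) = 0.913
~(y ∨ x) = 1 − 0.913 = 0.087
x ↔ x = 1 − |0.913 − 0.913| = 1 − 0.000 = 1.000
~(x ↔ x) = 1 − 1.000 = 0.000
~(y ∨ x) ⊕ ~(x ↔ x) = min(1, 0.087 + 0.000) = min(1, 0.087) = 0.087
~(~(y ∨ x) ⊕ ~(x ↔ x)) = 1 − 0.087 = 0.913

0.913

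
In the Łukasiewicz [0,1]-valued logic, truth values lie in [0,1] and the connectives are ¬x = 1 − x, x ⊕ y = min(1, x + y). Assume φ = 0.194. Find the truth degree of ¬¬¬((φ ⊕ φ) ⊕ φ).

0.418

φ ⊕ φ = min(1, 0.194 + 0.194) = min(1, 0.388) = 0.388
(φ ⊕ φ) ⊕ φ = min(1, 0.388 + 0.194) = min(1, 0.582) = 0.582
¬((φ ⊕ φ) ⊕ φ) = 1 − 0.582 = 0.418
¬¬((φ ⊕ φ) ⊕ φ) = 1 − 0.418 = 0.582
¬¬¬((φ ⊕ φ) ⊕ φ) = 1 − 0.582 = 0.418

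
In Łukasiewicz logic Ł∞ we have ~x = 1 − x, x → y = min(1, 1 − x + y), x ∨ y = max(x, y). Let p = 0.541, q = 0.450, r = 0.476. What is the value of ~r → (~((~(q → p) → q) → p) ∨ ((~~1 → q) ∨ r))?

0.952

~r = 1 − 0.476 = 0.524
q → p = min(1, 1 − 0.450 + 0.541) = min(1, 1.091) = 1.000
~(q → p) = 1 − 1.000 = 0.000
~(q → p) → q = min(1, 1 − 0.000 + 0.450) = min(1, 1.450) = 1.000
(~(q → p) → q) → p = min(1, 1 − 1.000 + 0.541) = min(1, 0.541) = 0.541
~((~(q → p) → q) → p) = 1 − 0.541 = 0.459
~1 = 1 − 1.000 = 0.000
~~1 = 1 − 0.000 = 1.000
~~1 → q = min(1, 1 − 1.000 + 0.450) = min(1, 0.450) = 0.450
(~~1 → q) ∨ r = max(0.450, 0.476) = 0.476
~((~(q → p) → q) → p) ∨ ((~~1 → q) ∨ r) = max(0.459, 0.476) = 0.476
~r → (~((~(q → p) → q) → p) ∨ ((~~1 → q) ∨ r)) = min(1, 1 − 0.524 + 0.476) = min(1, 0.952) = 0.952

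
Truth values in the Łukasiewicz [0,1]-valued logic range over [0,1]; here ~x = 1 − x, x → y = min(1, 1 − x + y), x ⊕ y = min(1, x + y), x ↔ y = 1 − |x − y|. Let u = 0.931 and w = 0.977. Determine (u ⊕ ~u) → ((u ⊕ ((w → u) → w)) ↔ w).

0.977

~u = 1 − 0.931 = 0.069
u ⊕ ~u = min(1, 0.931 + 0.069) = min(1, 1.000) = 1.000
w → u = min(1, 1 − 0.977 + 0.931) = min(1, 0.954) = 0.954
(w → u) → w = min(1, 1 − 0.954 + 0.977) = min(1, 1.023) = 1.000
u ⊕ ((w → u) → w) = min(1, 0.931 + 1.000) = min(1, 1.931) = 1.000
(u ⊕ ((w → u) → w)) ↔ w = 1 − |1.000 − 0.977| = 1 − 0.023 = 0.977
(u ⊕ ~u) → ((u ⊕ ((w → u) → w)) ↔ w) = min(1, 1 − 1.000 + 0.977) = min(1, 0.977) = 0.977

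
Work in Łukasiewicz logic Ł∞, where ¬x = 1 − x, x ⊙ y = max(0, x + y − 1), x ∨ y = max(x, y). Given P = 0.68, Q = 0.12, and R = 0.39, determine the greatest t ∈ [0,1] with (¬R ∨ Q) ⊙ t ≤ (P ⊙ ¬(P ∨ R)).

0.39

¬R = 1 − 0.39 = 0.61
¬R ∨ Q = max(0.61, 0.12) = 0.61
So the left factor is ¬R ∨ Q = 0.61.
P ∨ R = max(0.68, 0.39) = 0.68
¬(P ∨ R) = 1 − 0.68 = 0.32
P ⊙ ¬(P ∨ R) = max(0, 0.68 + 0.32 − 1) = max(0, 0.00) = 0.00
So the right-hand bound is P ⊙ ¬(P ∨ R) = 0.00.
The residuum of the Łukasiewicz t-norm gives the supremum: min(1, 1 − 0.61 + 0.00).
1 − 0.61 + 0.00 = 0.39, so t = min(1, 0.39) = 0.39.
Check: 0.61 ⊙ 0.39 = max(0, 0.00) = 0.00 ≤ 0.00.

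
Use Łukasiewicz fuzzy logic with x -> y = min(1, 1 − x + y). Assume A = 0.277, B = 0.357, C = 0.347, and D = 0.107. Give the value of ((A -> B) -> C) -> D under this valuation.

A -> B = min(1, 1 − 0.277 + 0.357) = min(1, 1.080) = 1.000
(A -> B) -> C = min(1, 1 − 1.000 + 0.347) = min(1, 0.347) = 0.347
((A -> B) -> C) -> D = min(1, 1 − 0.347 + 0.107) = min(1, 0.760) = 0.760

0.760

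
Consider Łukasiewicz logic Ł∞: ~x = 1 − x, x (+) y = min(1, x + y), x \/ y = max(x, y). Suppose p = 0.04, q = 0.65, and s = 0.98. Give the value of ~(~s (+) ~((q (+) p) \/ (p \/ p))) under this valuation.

~s = 1 − 0.98 = 0.02
q (+) p = min(1, 0.65 + 0.04) = min(1, 0.69) = 0.69
p \/ p = max(0.04, 0.04) = 0.04
(q (+) p) \/ (p \/ p) = max(0.69, 0.04) = 0.69
~((q (+) p) \/ (p \/ p)) = 1 − 0.69 = 0.31
~s (+) ~((q (+) p) \/ (p \/ p)) = min(1, 0.02 + 0.31) = min(1, 0.33) = 0.33
~(~s (+) ~((q (+) p) \/ (p \/ p))) = 1 − 0.33 = 0.67

0.67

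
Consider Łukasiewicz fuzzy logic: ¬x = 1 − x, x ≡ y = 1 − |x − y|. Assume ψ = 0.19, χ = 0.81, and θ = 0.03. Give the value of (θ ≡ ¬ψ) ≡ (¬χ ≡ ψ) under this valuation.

0.22

¬ψ = 1 − 0.19 = 0.81
θ ≡ ¬ψ = 1 − |0.03 − 0.81| = 1 − 0.78 = 0.22
¬χ = 1 − 0.81 = 0.19
¬χ ≡ ψ = 1 − |0.19 − 0.19| = 1 − 0.00 = 1.00
(θ ≡ ¬ψ) ≡ (¬χ ≡ ψ) = 1 − |0.22 − 1.00| = 1 − 0.78 = 0.22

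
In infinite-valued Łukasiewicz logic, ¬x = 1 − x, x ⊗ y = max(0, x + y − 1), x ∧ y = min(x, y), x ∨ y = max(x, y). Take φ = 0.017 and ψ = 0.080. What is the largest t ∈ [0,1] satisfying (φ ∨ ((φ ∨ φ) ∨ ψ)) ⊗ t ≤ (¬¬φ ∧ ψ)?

φ ∨ φ = max(0.017, 0.017) = 0.017
(φ ∨ φ) ∨ ψ = max(0.017, 0.080) = 0.080
φ ∨ ((φ ∨ φ) ∨ ψ) = max(0.017, 0.080) = 0.080
So the left factor is φ ∨ ((φ ∨ φ) ∨ ψ) = 0.080.
¬φ = 1 − 0.017 = 0.983
¬¬φ = 1 − 0.983 = 0.017
¬¬φ ∧ ψ = min(0.017, 0.080) = 0.017
So the right-hand bound is ¬¬φ ∧ ψ = 0.017.
The residuum of the Łukasiewicz t-norm gives the supremum: min(1, 1 − 0.080 + 0.017).
1 − 0.080 + 0.017 = 0.937, so t = min(1, 0.937) = 0.937.
Check: 0.080 ⊗ 0.937 = max(0, 0.017) = 0.017 ≤ 0.017.

0.937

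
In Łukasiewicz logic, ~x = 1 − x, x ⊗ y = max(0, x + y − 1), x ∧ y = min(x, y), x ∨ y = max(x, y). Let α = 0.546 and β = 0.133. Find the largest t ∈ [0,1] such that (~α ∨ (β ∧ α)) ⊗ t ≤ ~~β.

~α = 1 − 0.546 = 0.454
β ∧ α = min(0.133, 0.546) = 0.133
~α ∨ (β ∧ α) = max(0.454, 0.133) = 0.454
So the left factor is ~α ∨ (β ∧ α) = 0.454.
~β = 1 − 0.133 = 0.867
~~β = 1 − 0.867 = 0.133
So the right-hand bound is ~~β = 0.133.
The residuum of the Łukasiewicz t-norm gives the supremum: min(1, 1 − 0.454 + 0.133).
1 − 0.454 + 0.133 = 0.679, so t = min(1, 0.679) = 0.679.
Check: 0.454 ⊗ 0.679 = max(0, 0.133) = 0.133 ≤ 0.133.

0.679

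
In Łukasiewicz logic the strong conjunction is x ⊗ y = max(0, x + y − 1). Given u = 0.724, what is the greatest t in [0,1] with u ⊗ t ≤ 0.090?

The residuum of the Łukasiewicz t-norm gives the supremum: min(1, 1 − 0.724 + 0.090).
1 − 0.724 + 0.090 = 0.366, so t = min(1, 0.366) = 0.366.
Check: 0.724 ⊗ 0.366 = max(0, 0.090) = 0.090 ≤ 0.090.

0.366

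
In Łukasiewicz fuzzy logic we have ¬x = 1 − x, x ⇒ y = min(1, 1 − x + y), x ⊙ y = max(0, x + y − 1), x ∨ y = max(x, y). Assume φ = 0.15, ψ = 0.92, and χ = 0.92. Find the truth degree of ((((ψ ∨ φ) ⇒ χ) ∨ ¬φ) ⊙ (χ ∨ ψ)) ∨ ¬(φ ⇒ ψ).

0.92

ψ ∨ φ = max(0.92, 0.15) = 0.92
(ψ ∨ φ) ⇒ χ = min(1, 1 − 0.92 + 0.92) = min(1, 1.00) = 1.00
¬φ = 1 − 0.15 = 0.85
((ψ ∨ φ) ⇒ χ) ∨ ¬φ = max(1.00, 0.85) = 1.00
χ ∨ ψ = max(0.92, 0.92) = 0.92
(((ψ ∨ φ) ⇒ χ) ∨ ¬φ) ⊙ (χ ∨ ψ) = max(0, 1.00 + 0.92 − 1) = max(0, 0.92) = 0.92
φ ⇒ ψ = min(1, 1 − 0.15 + 0.92) = min(1, 1.77) = 1.00
¬(φ ⇒ ψ) = 1 − 1.00 = 0.00
((((ψ ∨ φ) ⇒ χ) ∨ ¬φ) ⊙ (χ ∨ ψ)) ∨ ¬(φ ⇒ ψ) = max(0.92, 0.00) = 0.92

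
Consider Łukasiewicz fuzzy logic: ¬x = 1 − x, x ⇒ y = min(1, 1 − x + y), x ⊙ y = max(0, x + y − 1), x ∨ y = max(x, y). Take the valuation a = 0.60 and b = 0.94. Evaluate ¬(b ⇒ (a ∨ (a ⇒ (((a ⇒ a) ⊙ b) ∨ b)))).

0.00

a ⇒ a = min(1, 1 − 0.60 + 0.60) = min(1, 1.00) = 1.00
(a ⇒ a) ⊙ b = max(0, 1.00 + 0.94 − 1) = max(0, 0.94) = 0.94
((a ⇒ a) ⊙ b) ∨ b = max(0.94, 0.94) = 0.94
a ⇒ (((a ⇒ a) ⊙ b) ∨ b) = min(1, 1 − 0.60 + 0.94) = min(1, 1.34) = 1.00
a ∨ (a ⇒ (((a ⇒ a) ⊙ b) ∨ b)) = max(0.60, 1.00) = 1.00
b ⇒ (a ∨ (a ⇒ (((a ⇒ a) ⊙ b) ∨ b))) = min(1, 1 − 0.94 + 1.00) = min(1, 1.06) = 1.00
¬(b ⇒ (a ∨ (a ⇒ (((a ⇒ a) ⊙ b) ∨ b)))) = 1 − 1.00 = 0.00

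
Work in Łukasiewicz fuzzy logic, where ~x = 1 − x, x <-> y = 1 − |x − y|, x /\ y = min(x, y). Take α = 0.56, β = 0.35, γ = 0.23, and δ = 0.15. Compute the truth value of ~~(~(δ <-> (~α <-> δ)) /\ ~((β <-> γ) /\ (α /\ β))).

0.56

~α = 1 − 0.56 = 0.44
~α <-> δ = 1 − |0.44 − 0.15| = 1 − 0.29 = 0.71
δ <-> (~α <-> δ) = 1 − |0.15 − 0.71| = 1 − 0.56 = 0.44
~(δ <-> (~α <-> δ)) = 1 − 0.44 = 0.56
β <-> γ = 1 − |0.35 − 0.23| = 1 − 0.12 = 0.88
α /\ β = min(0.56, 0.35) = 0.35
(β <-> γ) /\ (α /\ β) = min(0.88, 0.35) = 0.35
~((β <-> γ) /\ (α /\ β)) = 1 − 0.35 = 0.65
~(δ <-> (~α <-> δ)) /\ ~((β <-> γ) /\ (α /\ β)) = min(0.56, 0.65) = 0.56
~(~(δ <-> (~α <-> δ)) /\ ~((β <-> γ) /\ (α /\ β))) = 1 − 0.56 = 0.44
~~(~(δ <-> (~α <-> δ)) /\ ~((β <-> γ) /\ (α /\ β))) = 1 − 0.44 = 0.56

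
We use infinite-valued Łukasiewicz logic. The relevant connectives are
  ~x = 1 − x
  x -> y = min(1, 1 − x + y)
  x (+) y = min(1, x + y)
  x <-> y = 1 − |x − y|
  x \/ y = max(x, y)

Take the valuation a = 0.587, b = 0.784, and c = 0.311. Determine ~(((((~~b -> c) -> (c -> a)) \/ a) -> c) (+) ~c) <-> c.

0.689

~b = 1 − 0.784 = 0.216
~~b = 1 − 0.216 = 0.784
~~b -> c = min(1, 1 − 0.784 + 0.311) = min(1, 0.527) = 0.527
c -> a = min(1, 1 − 0.311 + 0.587) = min(1, 1.276) = 1.000
(~~b -> c) -> (c -> a) = min(1, 1 − 0.527 + 1.000) = min(1, 1.473) = 1.000
((~~b -> c) -> (c -> a)) \/ a = max(1.000, 0.587) = 1.000
(((~~b -> c) -> (c -> a)) \/ a) -> c = min(1, 1 − 1.000 + 0.311) = min(1, 0.311) = 0.311
~c = 1 − 0.311 = 0.689
((((~~b -> c) -> (c -> a)) \/ a) -> c) (+) ~c = min(1, 0.311 + 0.689) = min(1, 1.000) = 1.000
~(((((~~b -> c) -> (c -> a)) \/ a) -> c) (+) ~c) = 1 − 1.000 = 0.000
~(((((~~b -> c) -> (c -> a)) \/ a) -> c) (+) ~c) <-> c = 1 − |0.000 − 0.311| = 1 − 0.311 = 0.689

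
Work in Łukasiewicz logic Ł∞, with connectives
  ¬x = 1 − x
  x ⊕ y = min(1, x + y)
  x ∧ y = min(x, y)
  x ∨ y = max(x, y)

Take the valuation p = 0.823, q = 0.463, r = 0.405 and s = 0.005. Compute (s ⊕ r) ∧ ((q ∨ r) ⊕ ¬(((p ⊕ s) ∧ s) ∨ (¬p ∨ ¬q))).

s ⊕ r = min(1, 0.005 + 0.405) = min(1, 0.410) = 0.410
q ∨ r = max(0.463, 0.405) = 0.463
p ⊕ s = min(1, 0.823 + 0.005) = min(1, 0.828) = 0.828
(p ⊕ s) ∧ s = min(0.828, 0.005) = 0.005
¬p = 1 − 0.823 = 0.177
¬q = 1 − 0.463 = 0.537
¬p ∨ ¬q = max(0.177, 0.537) = 0.537
((p ⊕ s) ∧ s) ∨ (¬p ∨ ¬q) = max(0.005, 0.537) = 0.537
¬(((p ⊕ s) ∧ s) ∨ (¬p ∨ ¬q)) = 1 − 0.537 = 0.463
(q ∨ r) ⊕ ¬(((p ⊕ s) ∧ s) ∨ (¬p ∨ ¬q)) = min(1, 0.463 + 0.463) = min(1, 0.926) = 0.926
(s ⊕ r) ∧ ((q ∨ r) ⊕ ¬(((p ⊕ s) ∧ s) ∨ (¬p ∨ ¬q))) = min(0.410, 0.926) = 0.410

0.410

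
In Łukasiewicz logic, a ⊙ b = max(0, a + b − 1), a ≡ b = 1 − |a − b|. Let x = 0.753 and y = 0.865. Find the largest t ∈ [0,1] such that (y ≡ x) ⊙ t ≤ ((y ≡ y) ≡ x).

y ≡ x = 1 − |0.865 − 0.753| = 1 − 0.112 = 0.888
So the left factor is y ≡ x = 0.888.
y ≡ y = 1 − |0.865 − 0.865| = 1 − 0.000 = 1.000
(y ≡ y) ≡ x = 1 − |1.000 − 0.753| = 1 − 0.247 = 0.753
So the right-hand bound is (y ≡ y) ≡ x = 0.753.
The residuum of the Łukasiewicz t-norm gives the supremum: min(1, 1 − 0.888 + 0.753).
1 − 0.888 + 0.753 = 0.865, so t = min(1, 0.865) = 0.865.
Check: 0.888 ⊙ 0.865 = max(0, 0.753) = 0.753 ≤ 0.753.

0.865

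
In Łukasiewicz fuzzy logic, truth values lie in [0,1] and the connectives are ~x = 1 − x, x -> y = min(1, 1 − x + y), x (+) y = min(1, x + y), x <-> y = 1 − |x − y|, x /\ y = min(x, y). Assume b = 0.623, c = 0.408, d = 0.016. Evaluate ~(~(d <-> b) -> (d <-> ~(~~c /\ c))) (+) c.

d <-> b = 1 − |0.016 − 0.623| = 1 − 0.607 = 0.393
~(d <-> b) = 1 − 0.393 = 0.607
~c = 1 − 0.408 = 0.592
~~c = 1 − 0.592 = 0.408
~~c /\ c = min(0.408, 0.408) = 0.408
~(~~c /\ c) = 1 − 0.408 = 0.592
d <-> ~(~~c /\ c) = 1 − |0.016 − 0.592| = 1 − 0.576 = 0.424
~(d <-> b) -> (d <-> ~(~~c /\ c)) = min(1, 1 − 0.607 + 0.424) = min(1, 0.817) = 0.817
~(~(d <-> b) -> (d <-> ~(~~c /\ c))) = 1 − 0.817 = 0.183
~(~(d <-> b) -> (d <-> ~(~~c /\ c))) (+) c = min(1, 0.183 + 0.408) = min(1, 0.591) = 0.591

0.591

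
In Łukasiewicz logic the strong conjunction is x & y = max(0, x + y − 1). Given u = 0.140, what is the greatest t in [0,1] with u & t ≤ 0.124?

The residuum of the Łukasiewicz t-norm gives the supremum: min(1, 1 − 0.140 + 0.124).
1 − 0.140 + 0.124 = 0.984, so t = min(1, 0.984) = 0.984.
Check: 0.140 & 0.984 = max(0, 0.124) = 0.124 ≤ 0.124.

0.984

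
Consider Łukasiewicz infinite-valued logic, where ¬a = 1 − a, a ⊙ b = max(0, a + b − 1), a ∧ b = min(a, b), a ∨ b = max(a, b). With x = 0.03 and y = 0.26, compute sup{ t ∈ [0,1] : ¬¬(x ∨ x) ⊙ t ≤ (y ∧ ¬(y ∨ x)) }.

x ∨ x = max(0.03, 0.03) = 0.03
¬(x ∨ x) = 1 − 0.03 = 0.97
¬¬(x ∨ x) = 1 − 0.97 = 0.03
So the left factor is ¬¬(x ∨ x) = 0.03.
y ∨ x = max(0.26, 0.03) = 0.26
¬(y ∨ x) = 1 − 0.26 = 0.74
y ∧ ¬(y ∨ x) = min(0.26, 0.74) = 0.26
So the right-hand bound is y ∧ ¬(y ∨ x) = 0.26.
The residuum of the Łukasiewicz t-norm gives the supremum: min(1, 1 − 0.03 + 0.26).
1 − 0.03 + 0.26 = 1.23, so t = min(1, 1.23) = 1.00.
Check: 0.03 ⊙ 1.00 = max(0, 0.03) = 0.03 ≤ 0.26.

1.00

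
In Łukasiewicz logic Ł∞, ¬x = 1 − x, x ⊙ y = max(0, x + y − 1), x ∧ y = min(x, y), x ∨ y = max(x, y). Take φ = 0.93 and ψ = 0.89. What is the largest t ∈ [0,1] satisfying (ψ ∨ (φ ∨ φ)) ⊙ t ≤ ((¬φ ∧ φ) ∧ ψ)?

0.14

φ ∨ φ = max(0.93, 0.93) = 0.93
ψ ∨ (φ ∨ φ) = max(0.89, 0.93) = 0.93
So the left factor is ψ ∨ (φ ∨ φ) = 0.93.
¬φ = 1 − 0.93 = 0.07
¬φ ∧ φ = min(0.07, 0.93) = 0.07
(¬φ ∧ φ) ∧ ψ = min(0.07, 0.89) = 0.07
So the right-hand bound is (¬φ ∧ φ) ∧ ψ = 0.07.
The residuum of the Łukasiewicz t-norm gives the supremum: min(1, 1 − 0.93 + 0.07).
1 − 0.93 + 0.07 = 0.14, so t = min(1, 0.14) = 0.14.
Check: 0.93 ⊙ 0.14 = max(0, 0.07) = 0.07 ≤ 0.07.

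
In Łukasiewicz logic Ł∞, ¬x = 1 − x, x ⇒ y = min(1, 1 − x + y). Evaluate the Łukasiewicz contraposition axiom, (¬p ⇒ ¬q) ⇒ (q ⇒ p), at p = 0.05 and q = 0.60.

¬p = 1 − 0.05 = 0.95
¬q = 1 − 0.60 = 0.40
¬p ⇒ ¬q = min(1, 1 − 0.95 + 0.40) = min(1, 0.45) = 0.45
q ⇒ p = min(1, 1 − 0.60 + 0.05) = min(1, 0.45) = 0.45
(¬p ⇒ ¬q) ⇒ (q ⇒ p) = min(1, 1 − 0.45 + 0.45) = min(1, 1.00) = 1.00
(As expected: an axiom of Ł∞, always 1.)

1.00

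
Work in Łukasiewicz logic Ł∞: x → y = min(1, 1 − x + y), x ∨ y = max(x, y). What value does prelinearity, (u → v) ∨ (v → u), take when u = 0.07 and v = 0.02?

1.00

u → v = min(1, 1 − 0.07 + 0.02) = min(1, 0.95) = 0.95
v → u = min(1, 1 − 0.02 + 0.07) = min(1, 1.05) = 1.00
(u → v) ∨ (v → u) = max(0.95, 1.00) = 1.00
(As expected: a Ł∞-tautology — holds in every MV-chain.)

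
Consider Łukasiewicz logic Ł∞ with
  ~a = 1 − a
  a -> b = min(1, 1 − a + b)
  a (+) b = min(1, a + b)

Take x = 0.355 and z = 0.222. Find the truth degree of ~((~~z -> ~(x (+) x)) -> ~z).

0.222

~z = 1 − 0.222 = 0.778
~~z = 1 − 0.778 = 0.222
x (+) x = min(1, 0.355 + 0.355) = min(1, 0.710) = 0.710
~(x (+) x) = 1 − 0.710 = 0.290
~~z -> ~(x (+) x) = min(1, 1 − 0.222 + 0.290) = min(1, 1.068) = 1.000
(~~z -> ~(x (+) x)) -> ~z = min(1, 1 − 1.000 + 0.778) = min(1, 0.778) = 0.778
~((~~z -> ~(x (+) x)) -> ~z) = 1 − 0.778 = 0.222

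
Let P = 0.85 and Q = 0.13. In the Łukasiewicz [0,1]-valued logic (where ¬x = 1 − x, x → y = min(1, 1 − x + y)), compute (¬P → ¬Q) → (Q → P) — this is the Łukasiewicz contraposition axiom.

1.00

¬P = 1 − 0.85 = 0.15
¬Q = 1 − 0.13 = 0.87
¬P → ¬Q = min(1, 1 − 0.15 + 0.87) = min(1, 1.72) = 1.00
Q → P = min(1, 1 − 0.13 + 0.85) = min(1, 1.72) = 1.00
(¬P → ¬Q) → (Q → P) = min(1, 1 − 1.00 + 1.00) = min(1, 1.00) = 1.00
(As expected: an axiom of Ł∞, always 1.)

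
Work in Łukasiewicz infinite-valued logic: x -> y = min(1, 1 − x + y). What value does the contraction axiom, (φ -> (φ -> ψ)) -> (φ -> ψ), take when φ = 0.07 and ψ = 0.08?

1.00

φ -> ψ = min(1, 1 − 0.07 + 0.08) = min(1, 1.01) = 1.00
φ -> (φ -> ψ) = min(1, 1 − 0.07 + 1.00) = min(1, 1.93) = 1.00
(φ -> (φ -> ψ)) -> (φ -> ψ) = min(1, 1 − 1.00 + 1.00) = min(1, 1.00) = 1.00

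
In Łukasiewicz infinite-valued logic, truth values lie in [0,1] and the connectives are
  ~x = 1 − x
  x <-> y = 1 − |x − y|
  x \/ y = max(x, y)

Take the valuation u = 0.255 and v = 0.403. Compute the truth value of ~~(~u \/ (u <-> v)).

~u = 1 − 0.255 = 0.745
u <-> v = 1 − |0.255 − 0.403| = 1 − 0.148 = 0.852
~u \/ (u <-> v) = max(0.745, 0.852) = 0.852
~(~u \/ (u <-> v)) = 1 − 0.852 = 0.148
~~(~u \/ (u <-> v)) = 1 − 0.148 = 0.852

0.852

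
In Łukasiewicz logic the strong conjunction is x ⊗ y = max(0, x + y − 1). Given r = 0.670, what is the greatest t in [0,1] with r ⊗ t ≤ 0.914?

The residuum of the Łukasiewicz t-norm gives the supremum: min(1, 1 − 0.670 + 0.914).
1 − 0.670 + 0.914 = 1.244, so t = min(1, 1.244) = 1.000.
Check: 0.670 ⊗ 1.000 = max(0, 0.670) = 0.670 ≤ 0.914.

1.000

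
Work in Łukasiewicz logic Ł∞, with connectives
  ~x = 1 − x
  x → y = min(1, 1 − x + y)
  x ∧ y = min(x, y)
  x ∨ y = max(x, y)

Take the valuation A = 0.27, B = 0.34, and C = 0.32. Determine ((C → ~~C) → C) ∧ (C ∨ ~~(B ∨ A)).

0.32

~C = 1 − 0.32 = 0.68
~~C = 1 − 0.68 = 0.32
C → ~~C = min(1, 1 − 0.32 + 0.32) = min(1, 1.00) = 1.00
(C → ~~C) → C = min(1, 1 − 1.00 + 0.32) = min(1, 0.32) = 0.32
B ∨ A = max(0.34, 0.27) = 0.34
~(B ∨ A) = 1 − 0.34 = 0.66
~~(B ∨ A) = 1 − 0.66 = 0.34
C ∨ ~~(B ∨ A) = max(0.32, 0.34) = 0.34
((C → ~~C) → C) ∧ (C ∨ ~~(B ∨ A)) = min(0.32, 0.34) = 0.32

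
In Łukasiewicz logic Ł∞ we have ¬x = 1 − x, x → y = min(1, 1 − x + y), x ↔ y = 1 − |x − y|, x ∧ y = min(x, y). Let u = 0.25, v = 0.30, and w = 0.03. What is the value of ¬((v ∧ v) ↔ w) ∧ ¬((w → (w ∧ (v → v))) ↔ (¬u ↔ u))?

0.27

v ∧ v = min(0.30, 0.30) = 0.30
(v ∧ v) ↔ w = 1 − |0.30 − 0.03| = 1 − 0.27 = 0.73
¬((v ∧ v) ↔ w) = 1 − 0.73 = 0.27
v → v = min(1, 1 − 0.30 + 0.30) = min(1, 1.00) = 1.00
w ∧ (v → v) = min(0.03, 1.00) = 0.03
w → (w ∧ (v → v)) = min(1, 1 − 0.03 + 0.03) = min(1, 1.00) = 1.00
¬u = 1 − 0.25 = 0.75
¬u ↔ u = 1 − |0.75 − 0.25| = 1 − 0.50 = 0.50
(w → (w ∧ (v → v))) ↔ (¬u ↔ u) = 1 − |1.00 − 0.50| = 1 − 0.50 = 0.50
¬((w → (w ∧ (v → v))) ↔ (¬u ↔ u)) = 1 − 0.50 = 0.50
¬((v ∧ v) ↔ w) ∧ ¬((w → (w ∧ (v → v))) ↔ (¬u ↔ u)) = min(0.27, 0.50) = 0.27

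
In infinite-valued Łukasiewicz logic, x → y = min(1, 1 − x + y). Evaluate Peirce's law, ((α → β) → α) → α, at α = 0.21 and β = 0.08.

α → β = min(1, 1 − 0.21 + 0.08) = min(1, 0.87) = 0.87
(α → β) → α = min(1, 1 − 0.87 + 0.21) = min(1, 0.34) = 0.34
((α → β) → α) → α = min(1, 1 − 0.34 + 0.21) = min(1, 0.87) = 0.87
(The value 0.87 < 1 shows this instance is not satisfied; not a Ł∞-tautology in general.)

0.87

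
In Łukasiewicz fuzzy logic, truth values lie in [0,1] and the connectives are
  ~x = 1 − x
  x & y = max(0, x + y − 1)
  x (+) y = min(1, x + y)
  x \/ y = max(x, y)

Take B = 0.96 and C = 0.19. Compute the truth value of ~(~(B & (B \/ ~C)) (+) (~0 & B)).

~C = 1 − 0.19 = 0.81
B \/ ~C = max(0.96, 0.81) = 0.96
B & (B \/ ~C) = max(0, 0.96 + 0.96 − 1) = max(0, 0.92) = 0.92
~(B & (B \/ ~C)) = 1 − 0.92 = 0.08
~0 = 1 − 0.00 = 1.00
~0 & B = max(0, 1.00 + 0.96 − 1) = max(0, 0.96) = 0.96
~(B & (B \/ ~C)) (+) (~0 & B) = min(1, 0.08 + 0.96) = min(1, 1.04) = 1.00
~(~(B & (B \/ ~C)) (+) (~0 & B)) = 1 − 1.00 = 0.00

0.00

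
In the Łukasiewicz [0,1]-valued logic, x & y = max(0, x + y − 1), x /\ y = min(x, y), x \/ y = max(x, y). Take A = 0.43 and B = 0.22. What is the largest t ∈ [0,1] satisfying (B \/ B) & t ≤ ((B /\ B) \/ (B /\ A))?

B \/ B = max(0.22, 0.22) = 0.22
So the left factor is B \/ B = 0.22.
B /\ B = min(0.22, 0.22) = 0.22
B /\ A = min(0.22, 0.43) = 0.22
(B /\ B) \/ (B /\ A) = max(0.22, 0.22) = 0.22
So the right-hand bound is (B /\ B) \/ (B /\ A) = 0.22.
The residuum of the Łukasiewicz t-norm gives the supremum: min(1, 1 − 0.22 + 0.22).
1 − 0.22 + 0.22 = 1.00, so t = min(1, 1.00) = 1.00.
Check: 0.22 & 1.00 = max(0, 0.22) = 0.22 ≤ 0.22.

1.00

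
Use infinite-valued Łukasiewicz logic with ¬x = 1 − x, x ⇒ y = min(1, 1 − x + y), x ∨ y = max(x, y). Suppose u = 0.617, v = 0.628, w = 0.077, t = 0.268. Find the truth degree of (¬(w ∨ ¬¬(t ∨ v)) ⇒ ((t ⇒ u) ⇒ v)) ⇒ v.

0.628

t ∨ v = max(0.268, 0.628) = 0.628
¬(t ∨ v) = 1 − 0.628 = 0.372
¬¬(t ∨ v) = 1 − 0.372 = 0.628
w ∨ ¬¬(t ∨ v) = max(0.077, 0.628) = 0.628
¬(w ∨ ¬¬(t ∨ v)) = 1 − 0.628 = 0.372
t ⇒ u = min(1, 1 − 0.268 + 0.617) = min(1, 1.349) = 1.000
(t ⇒ u) ⇒ v = min(1, 1 − 1.000 + 0.628) = min(1, 0.628) = 0.628
¬(w ∨ ¬¬(t ∨ v)) ⇒ ((t ⇒ u) ⇒ v) = min(1, 1 − 0.372 + 0.628) = min(1, 1.256) = 1.000
(¬(w ∨ ¬¬(t ∨ v)) ⇒ ((t ⇒ u) ⇒ v)) ⇒ v = min(1, 1 − 1.000 + 0.628) = min(1, 0.628) = 0.628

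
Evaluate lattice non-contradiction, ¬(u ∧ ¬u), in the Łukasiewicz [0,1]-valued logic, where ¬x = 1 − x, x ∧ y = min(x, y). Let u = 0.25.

0.75

¬u = 1 − 0.25 = 0.75
u ∧ ¬u = min(0.25, 0.75) = 0.25
¬(u ∧ ¬u) = 1 − 0.25 = 0.75
(The value 0.75 < 1 shows this instance is not satisfied; not a Ł∞-tautology — its value is 1 − min(a, 1−a).)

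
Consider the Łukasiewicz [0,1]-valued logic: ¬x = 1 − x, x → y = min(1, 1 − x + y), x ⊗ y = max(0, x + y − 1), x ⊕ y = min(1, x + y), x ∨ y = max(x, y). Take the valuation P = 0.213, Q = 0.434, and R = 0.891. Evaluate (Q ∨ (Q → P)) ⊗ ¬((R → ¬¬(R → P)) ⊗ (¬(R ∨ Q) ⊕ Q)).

0.779

Q → P = min(1, 1 − 0.434 + 0.213) = min(1, 0.779) = 0.779
Q ∨ (Q → P) = max(0.434, 0.779) = 0.779
R → P = min(1, 1 − 0.891 + 0.213) = min(1, 0.322) = 0.322
¬(R → P) = 1 − 0.322 = 0.678
¬¬(R → P) = 1 − 0.678 = 0.322
R → ¬¬(R → P) = min(1, 1 − 0.891 + 0.322) = min(1, 0.431) = 0.431
R ∨ Q = max(0.891, 0.434) = 0.891
¬(R ∨ Q) = 1 − 0.891 = 0.109
¬(R ∨ Q) ⊕ Q = min(1, 0.109 + 0.434) = min(1, 0.543) = 0.543
(R → ¬¬(R → P)) ⊗ (¬(R ∨ Q) ⊕ Q) = max(0, 0.431 + 0.543 − 1) = max(0, -0.026) = 0.000
¬((R → ¬¬(R → P)) ⊗ (¬(R ∨ Q) ⊕ Q)) = 1 − 0.000 = 1.000
(Q ∨ (Q → P)) ⊗ ¬((R → ¬¬(R → P)) ⊗ (¬(R ∨ Q) ⊕ Q)) = max(0, 0.779 + 1.000 − 1) = max(0, 0.779) = 0.779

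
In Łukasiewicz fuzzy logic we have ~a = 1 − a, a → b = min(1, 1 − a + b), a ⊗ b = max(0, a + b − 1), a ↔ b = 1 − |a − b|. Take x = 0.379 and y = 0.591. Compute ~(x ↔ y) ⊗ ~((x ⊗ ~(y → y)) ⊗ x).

x ↔ y = 1 − |0.379 − 0.591| = 1 − 0.212 = 0.788
~(x ↔ y) = 1 − 0.788 = 0.212
y → y = min(1, 1 − 0.591 + 0.591) = min(1, 1.000) = 1.000
~(y → y) = 1 − 1.000 = 0.000
x ⊗ ~(y → y) = max(0, 0.379 + 0.000 − 1) = max(0, -0.621) = 0.000
(x ⊗ ~(y → y)) ⊗ x = max(0, 0.000 + 0.379 − 1) = max(0, -0.621) = 0.000
~((x ⊗ ~(y → y)) ⊗ x) = 1 − 0.000 = 1.000
~(x ↔ y) ⊗ ~((x ⊗ ~(y → y)) ⊗ x) = max(0, 0.212 + 1.000 − 1) = max(0, 0.212) = 0.212

0.212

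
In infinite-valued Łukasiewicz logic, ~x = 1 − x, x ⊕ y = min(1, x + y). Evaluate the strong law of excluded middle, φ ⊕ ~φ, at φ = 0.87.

~φ = 1 − 0.87 = 0.13
φ ⊕ ~φ = min(1, 0.87 + 0.13) = min(1, 1.00) = 1.00
(As expected: always 1 in Ł∞ since a ⊕ (1−a) = 1.)

1.00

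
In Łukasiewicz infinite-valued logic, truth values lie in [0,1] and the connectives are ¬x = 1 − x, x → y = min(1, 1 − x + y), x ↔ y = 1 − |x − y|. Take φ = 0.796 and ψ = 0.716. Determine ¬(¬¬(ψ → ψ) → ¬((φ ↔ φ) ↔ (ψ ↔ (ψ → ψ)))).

ψ → ψ = min(1, 1 − 0.716 + 0.716) = min(1, 1.000) = 1.000
¬(ψ → ψ) = 1 − 1.000 = 0.000
¬¬(ψ → ψ) = 1 − 0.000 = 1.000
φ ↔ φ = 1 − |0.796 − 0.796| = 1 − 0.000 = 1.000
ψ ↔ (ψ → ψ) = 1 − |0.716 − 1.000| = 1 − 0.284 = 0.716
(φ ↔ φ) ↔ (ψ ↔ (ψ → ψ)) = 1 − |1.000 − 0.716| = 1 − 0.284 = 0.716
¬((φ ↔ φ) ↔ (ψ ↔ (ψ → ψ))) = 1 − 0.716 = 0.284
¬¬(ψ → ψ) → ¬((φ ↔ φ) ↔ (ψ ↔ (ψ → ψ))) = min(1, 1 − 1.000 + 0.284) = min(1, 0.284) = 0.284
¬(¬¬(ψ → ψ) → ¬((φ ↔ φ) ↔ (ψ ↔ (ψ → ψ)))) = 1 − 0.284 = 0.716

0.716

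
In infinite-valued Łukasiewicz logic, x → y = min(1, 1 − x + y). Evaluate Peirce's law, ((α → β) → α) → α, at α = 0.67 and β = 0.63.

α → β = min(1, 1 − 0.67 + 0.63) = min(1, 0.96) = 0.96
(α → β) → α = min(1, 1 − 0.96 + 0.67) = min(1, 0.71) = 0.71
((α → β) → α) → α = min(1, 1 − 0.71 + 0.67) = min(1, 0.96) = 0.96
(The value 0.96 < 1 shows this instance is not satisfied; not a Ł∞-tautology in general.)

0.96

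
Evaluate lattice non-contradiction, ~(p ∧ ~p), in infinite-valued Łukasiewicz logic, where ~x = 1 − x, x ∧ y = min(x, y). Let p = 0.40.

~p = 1 − 0.40 = 0.60
p ∧ ~p = min(0.40, 0.60) = 0.40
~(p ∧ ~p) = 1 − 0.40 = 0.60
(The value 0.60 < 1 shows this instance is not satisfied; not a Ł∞-tautology — its value is 1 − min(a, 1−a).)

0.60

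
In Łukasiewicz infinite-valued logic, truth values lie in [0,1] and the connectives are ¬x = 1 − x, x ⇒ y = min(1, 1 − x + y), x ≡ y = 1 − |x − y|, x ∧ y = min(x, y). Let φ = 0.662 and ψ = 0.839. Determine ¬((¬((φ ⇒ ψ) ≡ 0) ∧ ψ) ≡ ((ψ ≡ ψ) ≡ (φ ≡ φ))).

φ ⇒ ψ = min(1, 1 − 0.662 + 0.839) = min(1, 1.177) = 1.000
(φ ⇒ ψ) ≡ 0 = 1 − |1.000 − 0.000| = 1 − 1.000 = 0.000
¬((φ ⇒ ψ) ≡ 0) = 1 − 0.000 = 1.000
¬((φ ⇒ ψ) ≡ 0) ∧ ψ = min(1.000, 0.839) = 0.839
ψ ≡ ψ = 1 − |0.839 − 0.839| = 1 − 0.000 = 1.000
φ ≡ φ = 1 − |0.662 − 0.662| = 1 − 0.000 = 1.000
(ψ ≡ ψ) ≡ (φ ≡ φ) = 1 − |1.000 − 1.000| = 1 − 0.000 = 1.000
(¬((φ ⇒ ψ) ≡ 0) ∧ ψ) ≡ ((ψ ≡ ψ) ≡ (φ ≡ φ)) = 1 − |0.839 − 1.000| = 1 − 0.161 = 0.839
¬((¬((φ ⇒ ψ) ≡ 0) ∧ ψ) ≡ ((ψ ≡ ψ) ≡ (φ ≡ φ))) = 1 − 0.839 = 0.161

0.161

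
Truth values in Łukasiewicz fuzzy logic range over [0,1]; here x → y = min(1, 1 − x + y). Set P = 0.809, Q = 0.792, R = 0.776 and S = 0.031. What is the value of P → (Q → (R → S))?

0.654

R → S = min(1, 1 − 0.776 + 0.031) = min(1, 0.255) = 0.255
Q → (R → S) = min(1, 1 − 0.792 + 0.255) = min(1, 0.463) = 0.463
P → (Q → (R → S)) = min(1, 1 − 0.809 + 0.463) = min(1, 0.654) = 0.654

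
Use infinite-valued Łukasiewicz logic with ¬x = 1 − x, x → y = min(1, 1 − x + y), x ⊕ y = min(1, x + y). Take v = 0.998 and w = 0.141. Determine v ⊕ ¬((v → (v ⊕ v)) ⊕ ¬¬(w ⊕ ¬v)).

v ⊕ v = min(1, 0.998 + 0.998) = min(1, 1.996) = 1.000
v → (v ⊕ v) = min(1, 1 − 0.998 + 1.000) = min(1, 1.002) = 1.000
¬v = 1 − 0.998 = 0.002
w ⊕ ¬v = min(1, 0.141 + 0.002) = min(1, 0.143) = 0.143
¬(w ⊕ ¬v) = 1 − 0.143 = 0.857
¬¬(w ⊕ ¬v) = 1 − 0.857 = 0.143
(v → (v ⊕ v)) ⊕ ¬¬(w ⊕ ¬v) = min(1, 1.000 + 0.143) = min(1, 1.143) = 1.000
¬((v → (v ⊕ v)) ⊕ ¬¬(w ⊕ ¬v)) = 1 − 1.000 = 0.000
v ⊕ ¬((v → (v ⊕ v)) ⊕ ¬¬(w ⊕ ¬v)) = min(1, 0.998 + 0.000) = min(1, 0.998) = 0.998

0.998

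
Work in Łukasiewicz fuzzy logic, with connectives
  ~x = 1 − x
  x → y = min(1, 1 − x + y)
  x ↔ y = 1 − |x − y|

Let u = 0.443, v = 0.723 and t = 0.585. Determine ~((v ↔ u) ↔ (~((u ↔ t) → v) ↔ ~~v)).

v ↔ u = 1 − |0.723 − 0.443| = 1 − 0.280 = 0.720
u ↔ t = 1 − |0.443 − 0.585| = 1 − 0.142 = 0.858
(u ↔ t) → v = min(1, 1 − 0.858 + 0.723) = min(1, 0.865) = 0.865
~((u ↔ t) → v) = 1 − 0.865 = 0.135
~v = 1 − 0.723 = 0.277
~~v = 1 − 0.277 = 0.723
~((u ↔ t) → v) ↔ ~~v = 1 − |0.135 − 0.723| = 1 − 0.588 = 0.412
(v ↔ u) ↔ (~((u ↔ t) → v) ↔ ~~v) = 1 − |0.720 − 0.412| = 1 − 0.308 = 0.692
~((v ↔ u) ↔ (~((u ↔ t) → v) ↔ ~~v)) = 1 − 0.692 = 0.308

0.308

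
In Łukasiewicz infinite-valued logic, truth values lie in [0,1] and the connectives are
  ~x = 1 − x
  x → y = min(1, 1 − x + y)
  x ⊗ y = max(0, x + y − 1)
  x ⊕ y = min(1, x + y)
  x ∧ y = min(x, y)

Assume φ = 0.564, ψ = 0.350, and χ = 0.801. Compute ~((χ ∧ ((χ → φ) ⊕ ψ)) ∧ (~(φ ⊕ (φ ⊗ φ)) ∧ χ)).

0.692

χ → φ = min(1, 1 − 0.801 + 0.564) = min(1, 0.763) = 0.763
(χ → φ) ⊕ ψ = min(1, 0.763 + 0.350) = min(1, 1.113) = 1.000
χ ∧ ((χ → φ) ⊕ ψ) = min(0.801, 1.000) = 0.801
φ ⊗ φ = max(0, 0.564 + 0.564 − 1) = max(0, 0.128) = 0.128
φ ⊕ (φ ⊗ φ) = min(1, 0.564 + 0.128) = min(1, 0.692) = 0.692
~(φ ⊕ (φ ⊗ φ)) = 1 − 0.692 = 0.308
~(φ ⊕ (φ ⊗ φ)) ∧ χ = min(0.308, 0.801) = 0.308
(χ ∧ ((χ → φ) ⊕ ψ)) ∧ (~(φ ⊕ (φ ⊗ φ)) ∧ χ) = min(0.801, 0.308) = 0.308
~((χ ∧ ((χ → φ) ⊕ ψ)) ∧ (~(φ ⊕ (φ ⊗ φ)) ∧ χ)) = 1 − 0.308 = 0.692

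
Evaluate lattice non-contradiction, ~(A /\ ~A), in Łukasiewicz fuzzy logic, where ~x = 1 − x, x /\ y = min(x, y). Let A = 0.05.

0.95

~A = 1 − 0.05 = 0.95
A /\ ~A = min(0.05, 0.95) = 0.05
~(A /\ ~A) = 1 − 0.05 = 0.95
(The value 0.95 < 1 shows this instance is not satisfied; not a Ł∞-tautology — its value is 1 − min(a, 1−a).)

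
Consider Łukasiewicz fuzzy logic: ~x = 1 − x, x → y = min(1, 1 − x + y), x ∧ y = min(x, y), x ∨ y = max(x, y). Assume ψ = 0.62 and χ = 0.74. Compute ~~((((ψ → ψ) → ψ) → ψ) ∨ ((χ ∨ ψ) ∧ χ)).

ψ → ψ = min(1, 1 − 0.62 + 0.62) = min(1, 1.00) = 1.00
(ψ → ψ) → ψ = min(1, 1 − 1.00 + 0.62) = min(1, 0.62) = 0.62
((ψ → ψ) → ψ) → ψ = min(1, 1 − 0.62 + 0.62) = min(1, 1.00) = 1.00
χ ∨ ψ = max(0.74, 0.62) = 0.74
(χ ∨ ψ) ∧ χ = min(0.74, 0.74) = 0.74
(((ψ → ψ) → ψ) → ψ) ∨ ((χ ∨ ψ) ∧ χ) = max(1.00, 0.74) = 1.00
~((((ψ → ψ) → ψ) → ψ) ∨ ((χ ∨ ψ) ∧ χ)) = 1 − 1.00 = 0.00
~~((((ψ → ψ) → ψ) → ψ) ∨ ((χ ∨ ψ) ∧ χ)) = 1 − 0.00 = 1.00

1.00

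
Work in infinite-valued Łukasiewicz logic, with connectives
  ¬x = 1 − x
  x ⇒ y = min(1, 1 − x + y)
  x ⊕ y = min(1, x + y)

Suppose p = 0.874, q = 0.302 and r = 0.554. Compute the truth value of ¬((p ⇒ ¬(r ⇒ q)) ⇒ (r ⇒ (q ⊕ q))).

0.000

r ⇒ q = min(1, 1 − 0.554 + 0.302) = min(1, 0.748) = 0.748
¬(r ⇒ q) = 1 − 0.748 = 0.252
p ⇒ ¬(r ⇒ q) = min(1, 1 − 0.874 + 0.252) = min(1, 0.378) = 0.378
q ⊕ q = min(1, 0.302 + 0.302) = min(1, 0.604) = 0.604
r ⇒ (q ⊕ q) = min(1, 1 − 0.554 + 0.604) = min(1, 1.050) = 1.000
(p ⇒ ¬(r ⇒ q)) ⇒ (r ⇒ (q ⊕ q)) = min(1, 1 − 0.378 + 1.000) = min(1, 1.622) = 1.000
¬((p ⇒ ¬(r ⇒ q)) ⇒ (r ⇒ (q ⊕ q))) = 1 − 1.000 = 0.000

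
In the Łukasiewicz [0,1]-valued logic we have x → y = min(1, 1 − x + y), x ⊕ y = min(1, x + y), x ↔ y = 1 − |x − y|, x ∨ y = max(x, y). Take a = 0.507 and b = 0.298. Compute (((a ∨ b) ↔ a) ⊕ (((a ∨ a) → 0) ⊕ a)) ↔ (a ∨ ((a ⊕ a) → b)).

a ∨ b = max(0.507, 0.298) = 0.507
(a ∨ b) ↔ a = 1 − |0.507 − 0.507| = 1 − 0.000 = 1.000
a ∨ a = max(0.507, 0.507) = 0.507
(a ∨ a) → 0 = min(1, 1 − 0.507 + 0.000) = min(1, 0.493) = 0.493
((a ∨ a) → 0) ⊕ a = min(1, 0.493 + 0.507) = min(1, 1.000) = 1.000
((a ∨ b) ↔ a) ⊕ (((a ∨ a) → 0) ⊕ a) = min(1, 1.000 + 1.000) = min(1, 2.000) = 1.000
a ⊕ a = min(1, 0.507 + 0.507) = min(1, 1.014) = 1.000
(a ⊕ a) → b = min(1, 1 − 1.000 + 0.298) = min(1, 0.298) = 0.298
a ∨ ((a ⊕ a) → b) = max(0.507, 0.298) = 0.507
(((a ∨ b) ↔ a) ⊕ (((a ∨ a) → 0) ⊕ a)) ↔ (a ∨ ((a ⊕ a) → b)) = 1 − |1.000 − 0.507| = 1 − 0.493 = 0.507

0.507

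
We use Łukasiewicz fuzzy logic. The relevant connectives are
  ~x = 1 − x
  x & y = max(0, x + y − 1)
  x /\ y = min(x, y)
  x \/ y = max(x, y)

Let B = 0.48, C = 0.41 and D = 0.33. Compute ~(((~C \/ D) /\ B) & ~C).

~C = 1 − 0.41 = 0.59
~C \/ D = max(0.59, 0.33) = 0.59
(~C \/ D) /\ B = min(0.59, 0.48) = 0.48
((~C \/ D) /\ B) & ~C = max(0, 0.48 + 0.59 − 1) = max(0, 0.07) = 0.07
~(((~C \/ D) /\ B) & ~C) = 1 − 0.07 = 0.93

0.93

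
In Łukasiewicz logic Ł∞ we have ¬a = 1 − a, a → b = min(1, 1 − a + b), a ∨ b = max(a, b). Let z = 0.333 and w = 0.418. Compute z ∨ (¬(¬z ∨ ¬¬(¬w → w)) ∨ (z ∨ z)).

¬z = 1 − 0.333 = 0.667
¬w = 1 − 0.418 = 0.582
¬w → w = min(1, 1 − 0.582 + 0.418) = min(1, 0.836) = 0.836
¬(¬w → w) = 1 − 0.836 = 0.164
¬¬(¬w → w) = 1 − 0.164 = 0.836
¬z ∨ ¬¬(¬w → w) = max(0.667, 0.836) = 0.836
¬(¬z ∨ ¬¬(¬w → w)) = 1 − 0.836 = 0.164
z ∨ z = max(0.333, 0.333) = 0.333
¬(¬z ∨ ¬¬(¬w → w)) ∨ (z ∨ z) = max(0.164, 0.333) = 0.333
z ∨ (¬(¬z ∨ ¬¬(¬w → w)) ∨ (z ∨ z)) = max(0.333, 0.333) = 0.333

0.333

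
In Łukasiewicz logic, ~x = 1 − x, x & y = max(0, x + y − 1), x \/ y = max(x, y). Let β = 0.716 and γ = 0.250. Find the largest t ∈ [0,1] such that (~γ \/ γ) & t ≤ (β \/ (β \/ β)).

~γ = 1 − 0.250 = 0.750
~γ \/ γ = max(0.750, 0.250) = 0.750
So the left factor is ~γ \/ γ = 0.750.
β \/ β = max(0.716, 0.716) = 0.716
β \/ (β \/ β) = max(0.716, 0.716) = 0.716
So the right-hand bound is β \/ (β \/ β) = 0.716.
The residuum of the Łukasiewicz t-norm gives the supremum: min(1, 1 − 0.750 + 0.716).
1 − 0.750 + 0.716 = 0.966, so t = min(1, 0.966) = 0.966.
Check: 0.750 & 0.966 = max(0, 0.716) = 0.716 ≤ 0.716.

0.966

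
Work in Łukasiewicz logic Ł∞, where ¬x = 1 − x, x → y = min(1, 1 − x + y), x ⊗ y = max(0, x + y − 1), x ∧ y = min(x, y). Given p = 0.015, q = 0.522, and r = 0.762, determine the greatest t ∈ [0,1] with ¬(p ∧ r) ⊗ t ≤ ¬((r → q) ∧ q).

p ∧ r = min(0.015, 0.762) = 0.015
¬(p ∧ r) = 1 − 0.015 = 0.985
So the left factor is ¬(p ∧ r) = 0.985.
r → q = min(1, 1 − 0.762 + 0.522) = min(1, 0.760) = 0.760
(r → q) ∧ q = min(0.760, 0.522) = 0.522
¬((r → q) ∧ q) = 1 − 0.522 = 0.478
So the right-hand bound is ¬((r → q) ∧ q) = 0.478.
The residuum of the Łukasiewicz t-norm gives the supremum: min(1, 1 − 0.985 + 0.478).
1 − 0.985 + 0.478 = 0.493, so t = min(1, 0.493) = 0.493.
Check: 0.985 ⊗ 0.493 = max(0, 0.478) = 0.478 ≤ 0.478.

0.493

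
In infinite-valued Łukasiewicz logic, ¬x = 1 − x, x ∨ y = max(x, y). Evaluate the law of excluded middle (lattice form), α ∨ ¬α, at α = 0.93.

¬α = 1 − 0.93 = 0.07
α ∨ ¬α = max(0.93, 0.07) = 0.93
(The value 0.93 < 1 shows this instance is not satisfied; not a Ł∞-tautology — its value is max(a, 1−a).)

0.93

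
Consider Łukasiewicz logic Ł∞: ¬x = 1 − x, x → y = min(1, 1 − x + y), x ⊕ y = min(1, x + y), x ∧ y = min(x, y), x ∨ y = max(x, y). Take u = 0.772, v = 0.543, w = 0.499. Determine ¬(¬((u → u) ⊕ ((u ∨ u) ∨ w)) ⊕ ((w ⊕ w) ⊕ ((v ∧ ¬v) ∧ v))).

u → u = min(1, 1 − 0.772 + 0.772) = min(1, 1.000) = 1.000
u ∨ u = max(0.772, 0.772) = 0.772
(u ∨ u) ∨ w = max(0.772, 0.499) = 0.772
(u → u) ⊕ ((u ∨ u) ∨ w) = min(1, 1.000 + 0.772) = min(1, 1.772) = 1.000
¬((u → u) ⊕ ((u ∨ u) ∨ w)) = 1 − 1.000 = 0.000
w ⊕ w = min(1, 0.499 + 0.499) = min(1, 0.998) = 0.998
¬v = 1 − 0.543 = 0.457
v ∧ ¬v = min(0.543, 0.457) = 0.457
(v ∧ ¬v) ∧ v = min(0.457, 0.543) = 0.457
(w ⊕ w) ⊕ ((v ∧ ¬v) ∧ v) = min(1, 0.998 + 0.457) = min(1, 1.455) = 1.000
¬((u → u) ⊕ ((u ∨ u) ∨ w)) ⊕ ((w ⊕ w) ⊕ ((v ∧ ¬v) ∧ v)) = min(1, 0.000 + 1.000) = min(1, 1.000) = 1.000
¬(¬((u → u) ⊕ ((u ∨ u) ∨ w)) ⊕ ((w ⊕ w) ⊕ ((v ∧ ¬v) ∧ v))) = 1 − 1.000 = 0.000

0.000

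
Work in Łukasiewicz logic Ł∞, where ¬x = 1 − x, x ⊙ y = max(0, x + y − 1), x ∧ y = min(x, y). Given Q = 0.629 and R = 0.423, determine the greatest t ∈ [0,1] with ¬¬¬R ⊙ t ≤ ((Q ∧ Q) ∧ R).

0.846

¬R = 1 − 0.423 = 0.577
¬¬R = 1 − 0.577 = 0.423
¬¬¬R = 1 − 0.423 = 0.577
So the left factor is ¬¬¬R = 0.577.
Q ∧ Q = min(0.629, 0.629) = 0.629
(Q ∧ Q) ∧ R = min(0.629, 0.423) = 0.423
So the right-hand bound is (Q ∧ Q) ∧ R = 0.423.
The residuum of the Łukasiewicz t-norm gives the supremum: min(1, 1 − 0.577 + 0.423).
1 − 0.577 + 0.423 = 0.846, so t = min(1, 0.846) = 0.846.
Check: 0.577 ⊙ 0.846 = max(0, 0.423) = 0.423 ≤ 0.423.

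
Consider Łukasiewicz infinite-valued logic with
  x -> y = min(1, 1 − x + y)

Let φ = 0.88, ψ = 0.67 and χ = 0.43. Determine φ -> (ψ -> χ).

0.88

ψ -> χ = min(1, 1 − 0.67 + 0.43) = min(1, 0.76) = 0.76
φ -> (ψ -> χ) = min(1, 1 − 0.88 + 0.76) = min(1, 0.88) = 0.88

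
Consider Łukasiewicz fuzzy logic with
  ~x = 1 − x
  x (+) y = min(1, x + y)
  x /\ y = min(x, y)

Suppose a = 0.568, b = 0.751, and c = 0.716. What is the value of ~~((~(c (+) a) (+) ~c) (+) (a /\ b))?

0.852

c (+) a = min(1, 0.716 + 0.568) = min(1, 1.284) = 1.000
~(c (+) a) = 1 − 1.000 = 0.000
~c = 1 − 0.716 = 0.284
~(c (+) a) (+) ~c = min(1, 0.000 + 0.284) = min(1, 0.284) = 0.284
a /\ b = min(0.568, 0.751) = 0.568
(~(c (+) a) (+) ~c) (+) (a /\ b) = min(1, 0.284 + 0.568) = min(1, 0.852) = 0.852
~((~(c (+) a) (+) ~c) (+) (a /\ b)) = 1 − 0.852 = 0.148
~~((~(c (+) a) (+) ~c) (+) (a /\ b)) = 1 − 0.148 = 0.852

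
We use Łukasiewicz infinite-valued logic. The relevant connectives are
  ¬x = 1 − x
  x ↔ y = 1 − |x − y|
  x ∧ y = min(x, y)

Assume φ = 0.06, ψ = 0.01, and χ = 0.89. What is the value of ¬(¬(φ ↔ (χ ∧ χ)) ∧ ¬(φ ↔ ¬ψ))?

χ ∧ χ = min(0.89, 0.89) = 0.89
φ ↔ (χ ∧ χ) = 1 − |0.06 − 0.89| = 1 − 0.83 = 0.17
¬(φ ↔ (χ ∧ χ)) = 1 − 0.17 = 0.83
¬ψ = 1 − 0.01 = 0.99
φ ↔ ¬ψ = 1 − |0.06 − 0.99| = 1 − 0.93 = 0.07
¬(φ ↔ ¬ψ) = 1 − 0.07 = 0.93
¬(φ ↔ (χ ∧ χ)) ∧ ¬(φ ↔ ¬ψ) = min(0.83, 0.93) = 0.83
¬(¬(φ ↔ (χ ∧ χ)) ∧ ¬(φ ↔ ¬ψ)) = 1 − 0.83 = 0.17

0.17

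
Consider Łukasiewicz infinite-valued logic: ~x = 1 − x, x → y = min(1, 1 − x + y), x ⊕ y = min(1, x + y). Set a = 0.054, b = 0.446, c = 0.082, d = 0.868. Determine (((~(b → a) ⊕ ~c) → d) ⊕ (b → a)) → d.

b → a = min(1, 1 − 0.446 + 0.054) = min(1, 0.608) = 0.608
~(b → a) = 1 − 0.608 = 0.392
~c = 1 − 0.082 = 0.918
~(b → a) ⊕ ~c = min(1, 0.392 + 0.918) = min(1, 1.310) = 1.000
(~(b → a) ⊕ ~c) → d = min(1, 1 − 1.000 + 0.868) = min(1, 0.868) = 0.868
((~(b → a) ⊕ ~c) → d) ⊕ (b → a) = min(1, 0.868 + 0.608) = min(1, 1.476) = 1.000
(((~(b → a) ⊕ ~c) → d) ⊕ (b → a)) → d = min(1, 1 − 1.000 + 0.868) = min(1, 0.868) = 0.868

0.868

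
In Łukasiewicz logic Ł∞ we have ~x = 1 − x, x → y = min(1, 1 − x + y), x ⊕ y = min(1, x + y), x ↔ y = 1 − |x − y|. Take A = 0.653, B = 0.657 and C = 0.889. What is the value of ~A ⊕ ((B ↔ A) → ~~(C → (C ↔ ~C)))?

~A = 1 − 0.653 = 0.347
B ↔ A = 1 − |0.657 − 0.653| = 1 − 0.004 = 0.996
~C = 1 − 0.889 = 0.111
C ↔ ~C = 1 − |0.889 − 0.111| = 1 − 0.778 = 0.222
C → (C ↔ ~C) = min(1, 1 − 0.889 + 0.222) = min(1, 0.333) = 0.333
~(C → (C ↔ ~C)) = 1 − 0.333 = 0.667
~~(C → (C ↔ ~C)) = 1 − 0.667 = 0.333
(B ↔ A) → ~~(C → (C ↔ ~C)) = min(1, 1 − 0.996 + 0.333) = min(1, 0.337) = 0.337
~A ⊕ ((B ↔ A) → ~~(C → (C ↔ ~C))) = min(1, 0.347 + 0.337) = min(1, 0.684) = 0.684

0.684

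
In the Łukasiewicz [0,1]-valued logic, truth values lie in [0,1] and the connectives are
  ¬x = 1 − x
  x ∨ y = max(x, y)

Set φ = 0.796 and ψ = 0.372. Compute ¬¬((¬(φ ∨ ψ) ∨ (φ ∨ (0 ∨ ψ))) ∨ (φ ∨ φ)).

0.796

φ ∨ ψ = max(0.796, 0.372) = 0.796
¬(φ ∨ ψ) = 1 − 0.796 = 0.204
0 ∨ ψ = max(0.000, 0.372) = 0.372
φ ∨ (0 ∨ ψ) = max(0.796, 0.372) = 0.796
¬(φ ∨ ψ) ∨ (φ ∨ (0 ∨ ψ)) = max(0.204, 0.796) = 0.796
φ ∨ φ = max(0.796, 0.796) = 0.796
(¬(φ ∨ ψ) ∨ (φ ∨ (0 ∨ ψ))) ∨ (φ ∨ φ) = max(0.796, 0.796) = 0.796
¬((¬(φ ∨ ψ) ∨ (φ ∨ (0 ∨ ψ))) ∨ (φ ∨ φ)) = 1 − 0.796 = 0.204
¬¬((¬(φ ∨ ψ) ∨ (φ ∨ (0 ∨ ψ))) ∨ (φ ∨ φ)) = 1 − 0.204 = 0.796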